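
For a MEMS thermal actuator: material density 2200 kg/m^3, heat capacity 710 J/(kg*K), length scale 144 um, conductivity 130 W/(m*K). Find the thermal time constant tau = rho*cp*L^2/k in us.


Step 1: Convert L to m: L = 144e-6 m
Step 2: L^2 = (144e-6)^2 = 2.0736e-08 m^2
Step 3: tau = 2200 * 710 * 2.0736e-08 / 130 = 2.4915102e-04 s
Step 4: Convert to microseconds (multiply by 1e6).
tau = 249.151 us


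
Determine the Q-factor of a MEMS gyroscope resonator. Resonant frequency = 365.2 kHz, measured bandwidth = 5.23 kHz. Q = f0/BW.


Step 1: Q = f0 / bandwidth
Step 2: Q = 365.2 / 5.23
Q = 69.8


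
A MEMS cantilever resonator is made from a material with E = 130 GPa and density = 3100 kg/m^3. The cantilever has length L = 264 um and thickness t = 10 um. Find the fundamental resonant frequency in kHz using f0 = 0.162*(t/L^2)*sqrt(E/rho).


Step 1: Convert units to SI.
t_SI = 10e-6 m, L_SI = 264e-6 m
Step 2: Calculate sqrt(E/rho).
sqrt(130e9 / 3100) = 6475.76 m/s
Step 3: Compute f0.
f0 = 0.162 * 10e-6 / (264e-6)^2 * 6475.76 = 150521.3 Hz = 150.52 kHz


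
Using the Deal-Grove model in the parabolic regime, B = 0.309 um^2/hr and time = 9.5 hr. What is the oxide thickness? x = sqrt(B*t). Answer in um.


Step 1: Compute B*t = 0.309 * 9.5 = 2.9355
Step 2: x = sqrt(2.9355)
x = 1.713 um


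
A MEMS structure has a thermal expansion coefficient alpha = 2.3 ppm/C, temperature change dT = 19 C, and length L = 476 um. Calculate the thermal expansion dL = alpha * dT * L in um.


Step 1: Convert CTE: alpha = 2.3 ppm/C = 2.3e-6 /C
Step 2: dL = 2.3e-6 * 19 * 476
dL = 0.0208 um


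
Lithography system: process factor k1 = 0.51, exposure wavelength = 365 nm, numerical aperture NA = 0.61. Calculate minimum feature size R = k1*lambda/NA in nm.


Step 1: Identify values: k1 = 0.51, lambda = 365 nm, NA = 0.61
Step 2: R = k1 * lambda / NA
R = 0.51 * 365 / 0.61
R = 305.2 nm


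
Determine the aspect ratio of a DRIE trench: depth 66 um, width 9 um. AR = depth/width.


Step 1: AR = depth / width
Step 2: AR = 66 / 9
AR = 7.3


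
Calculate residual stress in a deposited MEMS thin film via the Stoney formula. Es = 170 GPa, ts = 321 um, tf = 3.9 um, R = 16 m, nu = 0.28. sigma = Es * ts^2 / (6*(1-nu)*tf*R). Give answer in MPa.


Step 1: Compute numerator: Es * ts^2 = 170 * 321^2 = 17516970 (GPa*um^2)
Step 2: Compute denominator (R in um): 6*(1-nu)*tf*R = 6*0.72*3.9*16e6 = 269568000.0 (um^2)
Step 3: sigma (GPa) = 17516970 / 269568000.0 = 6.4982e-02 GPa
Step 4: Convert to MPa (x1000): sigma = 65.0 MPa


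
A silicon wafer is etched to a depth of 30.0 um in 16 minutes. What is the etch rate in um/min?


Step 1: Etch rate = depth / time
Step 2: rate = 30.0 / 16
rate = 1.875 um/min


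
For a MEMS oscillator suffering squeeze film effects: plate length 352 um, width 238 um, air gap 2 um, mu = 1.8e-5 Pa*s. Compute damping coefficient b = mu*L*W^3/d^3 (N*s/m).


Step 1: Convert to SI.
L = 352e-6 m, W = 238e-6 m, d = 2e-6 m
Step 2: W^3 = (238e-6)^3 = 1.35e-11 m^3
Step 3: d^3 = (2e-6)^3 = 8.00e-18 m^3
Step 4: b = 1.8e-5 * 352e-6 * 1.35e-11 / 8.00e-18
b = 1.07e-02 N*s/m


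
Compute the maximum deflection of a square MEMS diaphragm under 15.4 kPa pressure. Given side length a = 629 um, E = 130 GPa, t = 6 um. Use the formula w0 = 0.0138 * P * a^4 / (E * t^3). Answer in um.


Step 1: Convert pressure to compatible units (E is in GPa, so P in GPa).
P = 15.4 kPa = 15.4e-6 GPa
Step 2: Compute numerator: 0.0138 * P * a^4.
a^4 = 629^4 = 156531800881
numerator = 0.0138 * 15.4e-6 * 156531800881 = 3.326614e+04
Step 3: Compute denominator: E * t^3 = 130 * 6^3 = 28080
Step 4: w0 = numerator / denominator = 3.326614e+04 / 28080 = 1.1847 um


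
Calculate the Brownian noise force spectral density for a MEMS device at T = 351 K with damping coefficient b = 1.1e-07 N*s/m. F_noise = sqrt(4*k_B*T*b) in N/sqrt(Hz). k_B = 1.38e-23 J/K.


Step 1: Compute 4 * k_B * T * b
= 4 * 1.38e-23 * 351 * 1.1e-07
= 2.1313e-27 N^2/Hz
Step 2: F_noise = sqrt(2.1313e-27)
F_noise = 4.62e-14 N/sqrt(Hz)


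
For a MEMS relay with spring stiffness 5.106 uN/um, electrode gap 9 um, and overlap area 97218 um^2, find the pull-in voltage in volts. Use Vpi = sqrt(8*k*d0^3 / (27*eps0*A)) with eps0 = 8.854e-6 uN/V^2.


Step 1: Compute numerator: 8 * k * d0^3 = 8 * 5.106 * 9^3 = 29778.192
Step 2: Compute denominator: 27 * eps0 * A = 27 * 8.854e-6 * 97218 = 23.240741
Step 3: Vpi = sqrt(29778.192 / 23.240741)
Vpi = 35.8 V


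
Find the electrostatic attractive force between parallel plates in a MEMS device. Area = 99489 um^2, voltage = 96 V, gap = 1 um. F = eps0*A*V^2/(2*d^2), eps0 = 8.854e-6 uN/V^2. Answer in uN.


Step 1: Identify parameters.
eps0 = 8.854e-6 uN/V^2, A = 99489 um^2, V = 96 V, d = 1 um
Step 2: Compute V^2 = 96^2 = 9216
Step 3: Compute d^2 = 1^2 = 1
Step 4: F = 0.5 * 8.854e-6 * 99489 * 9216 / 1
F = 4059.075 uN


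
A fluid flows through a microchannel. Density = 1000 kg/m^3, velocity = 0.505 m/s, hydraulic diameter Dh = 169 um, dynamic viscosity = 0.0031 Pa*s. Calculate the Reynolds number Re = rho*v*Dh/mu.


Step 1: Convert Dh to meters: Dh = 169e-6 m
Step 2: Re = rho * v * Dh / mu
Re = 1000 * 0.505 * 169e-6 / 0.0031
Re = 27.531


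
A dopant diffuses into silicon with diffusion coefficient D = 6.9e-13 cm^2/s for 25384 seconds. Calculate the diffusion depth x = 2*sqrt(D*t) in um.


Step 1: Compute D*t = 6.9e-13 * 25384 = 1.751496e-08 cm^2
Step 2: sqrt(D*t) = 1.32344e-04 cm
Step 3: x = 2 * 1.32344e-04 cm = 2.64688e-04 cm
Step 4: Convert to um (1 cm = 1e4 um): x = 2.647 um


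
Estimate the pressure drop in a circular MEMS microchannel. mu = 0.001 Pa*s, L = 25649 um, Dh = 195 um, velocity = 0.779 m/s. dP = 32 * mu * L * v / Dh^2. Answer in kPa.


Step 1: Convert to SI: L = 25649e-6 m, Dh = 195e-6 m
Step 2: dP = 32 * 0.001 * 25649e-6 * 0.779 / (195e-6)^2
Step 3: dP = 16814.68 Pa
Step 4: Convert to kPa: dP = 16.81 kPa


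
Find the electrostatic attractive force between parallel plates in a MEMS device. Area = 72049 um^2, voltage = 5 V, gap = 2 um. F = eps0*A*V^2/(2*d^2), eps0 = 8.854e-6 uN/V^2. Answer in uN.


Step 1: Identify parameters.
eps0 = 8.854e-6 uN/V^2, A = 72049 um^2, V = 5 V, d = 2 um
Step 2: Compute V^2 = 5^2 = 25
Step 3: Compute d^2 = 2^2 = 4
Step 4: F = 0.5 * 8.854e-6 * 72049 * 25 / 4
F = 1.994 uN


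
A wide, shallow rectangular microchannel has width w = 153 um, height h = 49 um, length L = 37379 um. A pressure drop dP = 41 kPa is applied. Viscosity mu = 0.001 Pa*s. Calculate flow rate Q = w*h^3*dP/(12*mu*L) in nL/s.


Step 1: Convert all dimensions to SI (meters).
w = 153e-6 m, h = 49e-6 m, L = 37379e-6 m, dP = 41e3 Pa
Step 2: Q = w * h^3 * dP / (12 * mu * L)
Q = 153e-6 * (49e-6)^3 * 41e3 / (12 * 0.001 * 37379e-6) = 1.64533601e-09 m^3/s
Step 3: Convert Q from m^3/s to nL/s (1 m^3 = 1e12 nL, so multiply by 1e12).
Q = 1645.336 nL/s


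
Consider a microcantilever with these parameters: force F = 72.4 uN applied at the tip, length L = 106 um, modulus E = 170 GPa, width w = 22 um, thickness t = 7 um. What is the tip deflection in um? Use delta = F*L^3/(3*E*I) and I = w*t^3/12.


Step 1: Calculate the second moment of area.
I = w * t^3 / 12 = 22 * 7^3 / 12 = 628.8333 um^4
Step 2: Convert E to consistent units (1 GPa = 1000 uN/um^2).
E = 170 GPa = 170000 uN/um^2
Step 3: Calculate tip deflection.
delta = F * L^3 / (3 * E * I)
delta = 72.4 * 106^3 / (3 * 170000 * 628.8333)
delta = 0.2689 um


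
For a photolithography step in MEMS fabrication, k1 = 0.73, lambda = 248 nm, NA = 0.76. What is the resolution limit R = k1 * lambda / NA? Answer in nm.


Step 1: Identify values: k1 = 0.73, lambda = 248 nm, NA = 0.76
Step 2: R = k1 * lambda / NA
R = 0.73 * 248 / 0.76
R = 238.2 nm


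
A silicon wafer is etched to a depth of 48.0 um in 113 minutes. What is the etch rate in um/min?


Step 1: Etch rate = depth / time
Step 2: rate = 48.0 / 113
rate = 0.425 um/min


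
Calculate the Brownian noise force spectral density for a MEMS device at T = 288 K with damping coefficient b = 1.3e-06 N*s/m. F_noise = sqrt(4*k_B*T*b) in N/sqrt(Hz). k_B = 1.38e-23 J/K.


Step 1: Compute 4 * k_B * T * b
= 4 * 1.38e-23 * 288 * 1.3e-06
= 2.0667e-26 N^2/Hz
Step 2: F_noise = sqrt(2.0667e-26)
F_noise = 1.44e-13 N/sqrt(Hz)


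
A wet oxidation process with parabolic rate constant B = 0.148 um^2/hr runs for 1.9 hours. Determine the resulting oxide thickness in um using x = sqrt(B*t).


Step 1: Compute B*t = 0.148 * 1.9 = 0.2812
Step 2: x = sqrt(0.2812)
x = 0.53 um


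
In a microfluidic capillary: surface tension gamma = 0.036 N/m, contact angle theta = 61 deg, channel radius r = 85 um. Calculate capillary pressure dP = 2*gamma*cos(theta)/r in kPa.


Step 1: cos(61 deg) = 0.4848
Step 2: Convert r to m: r = 85e-6 m
Step 3: dP = 2 * 0.036 * 0.4848 / 85e-6 = 410.7 Pa
Step 4: Convert Pa to kPa (divide by 1000).
dP = 0.41 kPa


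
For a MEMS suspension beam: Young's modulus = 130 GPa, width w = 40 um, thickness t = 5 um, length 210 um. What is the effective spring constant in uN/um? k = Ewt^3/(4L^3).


Step 1: Convert E to consistent units (1 GPa = 1000 uN/um^2).
E = 130 GPa = 130000 uN/um^2
Step 2: Compute t^3 = 5^3 = 125
Step 3: Compute L^3 = 210^3 = 9261000
Step 4: k = 130000 * 40 * 125 / (4 * 9261000)
k = 17.5467 uN/um


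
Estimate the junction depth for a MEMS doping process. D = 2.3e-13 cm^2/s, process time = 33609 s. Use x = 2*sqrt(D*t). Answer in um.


Step 1: Compute D*t = 2.3e-13 * 33609 = 7.73007e-09 cm^2
Step 2: sqrt(D*t) = 8.79208e-05 cm
Step 3: x = 2 * 8.79208e-05 cm = 1.758416e-04 cm
Step 4: Convert to um (1 cm = 1e4 um): x = 1.758 um


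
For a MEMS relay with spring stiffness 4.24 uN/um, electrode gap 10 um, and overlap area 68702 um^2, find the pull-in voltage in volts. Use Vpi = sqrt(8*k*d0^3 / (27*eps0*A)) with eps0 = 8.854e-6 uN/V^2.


Step 1: Compute numerator: 8 * k * d0^3 = 8 * 4.24 * 10^3 = 33920.0
Step 2: Compute denominator: 27 * eps0 * A = 27 * 8.854e-6 * 68702 = 16.423763
Step 3: Vpi = sqrt(33920.0 / 16.423763)
Vpi = 45.45 V


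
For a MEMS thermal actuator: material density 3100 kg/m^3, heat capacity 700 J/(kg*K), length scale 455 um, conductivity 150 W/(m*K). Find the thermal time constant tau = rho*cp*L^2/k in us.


Step 1: Convert L to m: L = 455e-6 m
Step 2: L^2 = (455e-6)^2 = 2.07025e-07 m^2
Step 3: tau = 3100 * 700 * 2.07025e-07 / 150 = 2.99496167e-03 s
Step 4: Convert to microseconds (multiply by 1e6).
tau = 2994.962 us


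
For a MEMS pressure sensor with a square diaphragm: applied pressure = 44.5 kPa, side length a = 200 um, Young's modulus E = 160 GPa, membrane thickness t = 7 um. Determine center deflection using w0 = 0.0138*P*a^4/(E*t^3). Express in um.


Step 1: Convert pressure to compatible units (E is in GPa, so P in GPa).
P = 44.5 kPa = 44.5e-6 GPa
Step 2: Compute numerator: 0.0138 * P * a^4.
a^4 = 200^4 = 1600000000
numerator = 0.0138 * 44.5e-6 * 1600000000 = 9.8256e+02
Step 3: Compute denominator: E * t^3 = 160 * 7^3 = 54880
Step 4: w0 = numerator / denominator = 9.8256e+02 / 54880 = 0.0179 um


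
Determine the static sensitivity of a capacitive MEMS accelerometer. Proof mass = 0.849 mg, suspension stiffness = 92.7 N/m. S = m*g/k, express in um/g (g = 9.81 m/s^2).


Step 1: Convert mass: m = 0.849 mg = 8.49e-07 kg
Step 2: S = m * g / k = 8.49e-07 * 9.81 / 92.7
Step 3: S = 8.98e-08 m/g
Step 4: Convert to um/g: S = 0.09 um/g


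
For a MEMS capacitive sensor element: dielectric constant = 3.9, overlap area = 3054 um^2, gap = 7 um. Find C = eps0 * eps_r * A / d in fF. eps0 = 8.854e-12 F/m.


Step 1: Convert area to m^2: A = 3054e-12 m^2
Step 2: Convert gap to m: d = 7e-6 m
Step 3: C = eps0 * eps_r * A / d
C = 8.854e-12 * 3.9 * 3054e-12 / 7e-6
Step 4: Convert to fF (multiply by 1e15).
C = 15.07 fF


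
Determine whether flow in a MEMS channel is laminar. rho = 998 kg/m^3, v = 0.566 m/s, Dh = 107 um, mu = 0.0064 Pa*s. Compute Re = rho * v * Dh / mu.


Step 1: Convert Dh to meters: Dh = 107e-6 m
Step 2: Re = rho * v * Dh / mu
Re = 998 * 0.566 * 107e-6 / 0.0064
Re = 9.444
Since Re = 9.444 is below ~2300, the flow is laminar.


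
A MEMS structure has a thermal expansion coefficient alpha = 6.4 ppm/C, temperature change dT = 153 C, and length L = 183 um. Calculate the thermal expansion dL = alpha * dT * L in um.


Step 1: Convert CTE: alpha = 6.4 ppm/C = 6.4e-6 /C
Step 2: dL = 6.4e-6 * 153 * 183
dL = 0.1792 um


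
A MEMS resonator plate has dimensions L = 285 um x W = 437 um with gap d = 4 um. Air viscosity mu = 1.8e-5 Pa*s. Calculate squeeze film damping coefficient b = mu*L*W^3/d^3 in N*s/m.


Step 1: Convert to SI.
L = 285e-6 m, W = 437e-6 m, d = 4e-6 m
Step 2: W^3 = (437e-6)^3 = 8.35e-11 m^3
Step 3: d^3 = (4e-6)^3 = 6.40e-17 m^3
Step 4: b = 1.8e-5 * 285e-6 * 8.35e-11 / 6.40e-17
b = 6.69e-03 N*s/m


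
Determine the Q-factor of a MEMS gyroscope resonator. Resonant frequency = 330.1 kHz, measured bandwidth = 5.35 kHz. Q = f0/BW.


Step 1: Q = f0 / bandwidth
Step 2: Q = 330.1 / 5.35
Q = 61.7


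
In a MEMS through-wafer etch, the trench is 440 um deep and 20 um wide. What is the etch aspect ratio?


Step 1: AR = depth / width
Step 2: AR = 440 / 20
AR = 22.0


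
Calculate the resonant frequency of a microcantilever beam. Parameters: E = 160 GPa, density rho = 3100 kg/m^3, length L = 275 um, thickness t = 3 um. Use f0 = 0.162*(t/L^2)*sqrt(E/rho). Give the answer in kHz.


Step 1: Convert units to SI.
t_SI = 3e-6 m, L_SI = 275e-6 m
Step 2: Calculate sqrt(E/rho).
sqrt(160e9 / 3100) = 7184.21 m/s
Step 3: Compute f0.
f0 = 0.162 * 3e-6 / (275e-6)^2 * 7184.21 = 46168.9 Hz = 46.17 kHz


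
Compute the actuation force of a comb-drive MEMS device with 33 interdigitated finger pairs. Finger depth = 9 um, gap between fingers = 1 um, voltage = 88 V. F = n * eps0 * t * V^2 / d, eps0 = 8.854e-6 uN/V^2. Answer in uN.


Step 1: Parameters: n=33, eps0=8.854e-6 uN/V^2, t=9 um, V=88 V, d=1 um
Step 2: V^2 = 7744
Step 3: F = 33 * 8.854e-6 * 9 * 7744 / 1
F = 20.364 uN


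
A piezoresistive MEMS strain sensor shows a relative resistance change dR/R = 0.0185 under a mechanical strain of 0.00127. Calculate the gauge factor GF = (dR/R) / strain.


Step 1: Identify values.
dR/R = 0.0185, strain = 0.00127
Step 2: GF = (dR/R) / strain = 0.0185 / 0.00127
GF = 14.6


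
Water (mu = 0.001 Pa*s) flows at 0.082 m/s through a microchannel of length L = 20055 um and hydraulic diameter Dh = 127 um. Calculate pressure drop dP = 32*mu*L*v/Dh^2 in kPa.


Step 1: Convert to SI: L = 20055e-6 m, Dh = 127e-6 m
Step 2: dP = 32 * 0.001 * 20055e-6 * 0.082 / (127e-6)^2
Step 3: dP = 3262.71 Pa
Step 4: Convert to kPa: dP = 3.26 kPa


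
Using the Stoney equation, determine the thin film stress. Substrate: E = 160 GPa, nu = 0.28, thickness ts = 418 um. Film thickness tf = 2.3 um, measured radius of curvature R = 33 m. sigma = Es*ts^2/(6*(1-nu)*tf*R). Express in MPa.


Step 1: Compute numerator: Es * ts^2 = 160 * 418^2 = 27955840 (GPa*um^2)
Step 2: Compute denominator (R in um): 6*(1-nu)*tf*R = 6*0.72*2.3*33e6 = 327888000.0 (um^2)
Step 3: sigma (GPa) = 27955840 / 327888000.0 = 8.526e-02 GPa
Step 4: Convert to MPa (x1000): sigma = 85.3 MPa


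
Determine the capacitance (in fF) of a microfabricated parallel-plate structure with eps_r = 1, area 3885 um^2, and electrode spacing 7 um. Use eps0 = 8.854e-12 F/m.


Step 1: Convert area to m^2: A = 3885e-12 m^2
Step 2: Convert gap to m: d = 7e-6 m
Step 3: C = eps0 * eps_r * A / d
C = 8.854e-12 * 1 * 3885e-12 / 7e-6
Step 4: Convert to fF (multiply by 1e15).
C = 4.91 fF


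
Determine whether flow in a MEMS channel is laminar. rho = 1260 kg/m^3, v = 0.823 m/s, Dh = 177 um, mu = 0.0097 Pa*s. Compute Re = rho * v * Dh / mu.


Step 1: Convert Dh to meters: Dh = 177e-6 m
Step 2: Re = rho * v * Dh / mu
Re = 1260 * 0.823 * 177e-6 / 0.0097
Re = 18.922
Since Re = 18.922 is below ~2300, the flow is laminar.


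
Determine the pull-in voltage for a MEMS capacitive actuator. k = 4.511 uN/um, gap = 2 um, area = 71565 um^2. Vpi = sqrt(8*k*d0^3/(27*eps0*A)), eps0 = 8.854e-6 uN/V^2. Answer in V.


Step 1: Compute numerator: 8 * k * d0^3 = 8 * 4.511 * 2^3 = 288.704
Step 2: Compute denominator: 27 * eps0 * A = 27 * 8.854e-6 * 71565 = 17.108186
Step 3: Vpi = sqrt(288.704 / 17.108186)
Vpi = 4.11 V


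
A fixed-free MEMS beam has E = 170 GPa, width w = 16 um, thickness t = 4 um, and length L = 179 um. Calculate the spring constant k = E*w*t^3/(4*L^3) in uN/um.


Step 1: Convert E to consistent units (1 GPa = 1000 uN/um^2).
E = 170 GPa = 170000 uN/um^2
Step 2: Compute t^3 = 4^3 = 64
Step 3: Compute L^3 = 179^3 = 5735339
Step 4: k = 170000 * 16 * 64 / (4 * 5735339)
k = 7.588 uN/um


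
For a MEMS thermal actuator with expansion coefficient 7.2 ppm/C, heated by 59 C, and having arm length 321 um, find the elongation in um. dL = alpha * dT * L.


Step 1: Convert CTE: alpha = 7.2 ppm/C = 7.2e-6 /C
Step 2: dL = 7.2e-6 * 59 * 321
dL = 0.1364 um


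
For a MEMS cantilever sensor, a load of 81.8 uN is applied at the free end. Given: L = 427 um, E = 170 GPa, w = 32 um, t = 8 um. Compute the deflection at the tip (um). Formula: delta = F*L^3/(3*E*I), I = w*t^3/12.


Step 1: Calculate the second moment of area.
I = w * t^3 / 12 = 32 * 8^3 / 12 = 1365.3333 um^4
Step 2: Convert E to consistent units (1 GPa = 1000 uN/um^2).
E = 170 GPa = 170000 uN/um^2
Step 3: Calculate tip deflection.
delta = F * L^3 / (3 * E * I)
delta = 81.8 * 427^3 / (3 * 170000 * 1365.3333)
delta = 9.1459 um


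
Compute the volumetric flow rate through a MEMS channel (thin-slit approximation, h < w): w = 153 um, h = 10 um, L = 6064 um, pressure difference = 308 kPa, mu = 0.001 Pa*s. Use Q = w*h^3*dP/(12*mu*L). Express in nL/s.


Step 1: Convert all dimensions to SI (meters).
w = 153e-6 m, h = 10e-6 m, L = 6064e-6 m, dP = 308e3 Pa
Step 2: Q = w * h^3 * dP / (12 * mu * L)
Q = 153e-6 * (10e-6)^3 * 308e3 / (12 * 0.001 * 6064e-6) = 6.4759235e-10 m^3/s
Step 3: Convert Q from m^3/s to nL/s (1 m^3 = 1e12 nL, so multiply by 1e12).
Q = 647.592 nL/s


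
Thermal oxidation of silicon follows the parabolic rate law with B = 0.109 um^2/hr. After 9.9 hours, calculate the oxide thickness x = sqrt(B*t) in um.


Step 1: Compute B*t = 0.109 * 9.9 = 1.0791
Step 2: x = sqrt(1.0791)
x = 1.039 um


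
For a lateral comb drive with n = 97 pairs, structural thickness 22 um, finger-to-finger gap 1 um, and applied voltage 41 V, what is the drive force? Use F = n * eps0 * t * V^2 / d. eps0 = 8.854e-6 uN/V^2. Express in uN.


Step 1: Parameters: n=97, eps0=8.854e-6 uN/V^2, t=22 um, V=41 V, d=1 um
Step 2: V^2 = 1681
Step 3: F = 97 * 8.854e-6 * 22 * 1681 / 1
F = 31.762 uN


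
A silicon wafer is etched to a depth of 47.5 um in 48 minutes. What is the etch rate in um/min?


Step 1: Etch rate = depth / time
Step 2: rate = 47.5 / 48
rate = 0.99 um/min


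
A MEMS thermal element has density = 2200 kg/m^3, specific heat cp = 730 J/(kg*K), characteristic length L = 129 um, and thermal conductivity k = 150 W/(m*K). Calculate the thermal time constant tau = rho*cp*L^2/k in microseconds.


Step 1: Convert L to m: L = 129e-6 m
Step 2: L^2 = (129e-6)^2 = 1.6641e-08 m^2
Step 3: tau = 2200 * 730 * 1.6641e-08 / 150 = 1.781696e-04 s
Step 4: Convert to microseconds (multiply by 1e6).
tau = 178.17 us


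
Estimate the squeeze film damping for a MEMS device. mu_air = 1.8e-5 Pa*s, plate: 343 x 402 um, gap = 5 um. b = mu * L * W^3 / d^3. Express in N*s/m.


Step 1: Convert to SI.
L = 343e-6 m, W = 402e-6 m, d = 5e-6 m
Step 2: W^3 = (402e-6)^3 = 6.50e-11 m^3
Step 3: d^3 = (5e-6)^3 = 1.25e-16 m^3
Step 4: b = 1.8e-5 * 343e-6 * 6.50e-11 / 1.25e-16
b = 3.21e-03 N*s/m


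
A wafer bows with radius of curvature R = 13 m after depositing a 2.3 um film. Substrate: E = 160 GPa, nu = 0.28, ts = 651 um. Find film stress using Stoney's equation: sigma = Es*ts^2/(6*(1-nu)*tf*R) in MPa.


Step 1: Compute numerator: Es * ts^2 = 160 * 651^2 = 67808160 (GPa*um^2)
Step 2: Compute denominator (R in um): 6*(1-nu)*tf*R = 6*0.72*2.3*13e6 = 129168000.0 (um^2)
Step 3: sigma (GPa) = 67808160 / 129168000.0 = 5.24961e-01 GPa
Step 4: Convert to MPa (x1000): sigma = 525.0 MPa


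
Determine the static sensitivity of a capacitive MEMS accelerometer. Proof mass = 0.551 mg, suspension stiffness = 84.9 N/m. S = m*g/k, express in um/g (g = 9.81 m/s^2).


Step 1: Convert mass: m = 0.551 mg = 5.51e-07 kg
Step 2: S = m * g / k = 5.51e-07 * 9.81 / 84.9
Step 3: S = 6.37e-08 m/g
Step 4: Convert to um/g: S = 0.064 um/g


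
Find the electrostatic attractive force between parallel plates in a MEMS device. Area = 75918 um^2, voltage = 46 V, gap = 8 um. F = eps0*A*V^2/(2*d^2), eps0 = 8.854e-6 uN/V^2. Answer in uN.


Step 1: Identify parameters.
eps0 = 8.854e-6 uN/V^2, A = 75918 um^2, V = 46 V, d = 8 um
Step 2: Compute V^2 = 46^2 = 2116
Step 3: Compute d^2 = 8^2 = 64
Step 4: F = 0.5 * 8.854e-6 * 75918 * 2116 / 64
F = 11.112 uN


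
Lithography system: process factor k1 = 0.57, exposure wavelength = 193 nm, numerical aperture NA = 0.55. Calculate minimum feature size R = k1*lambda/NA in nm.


Step 1: Identify values: k1 = 0.57, lambda = 193 nm, NA = 0.55
Step 2: R = k1 * lambda / NA
R = 0.57 * 193 / 0.55
R = 200.0 nm


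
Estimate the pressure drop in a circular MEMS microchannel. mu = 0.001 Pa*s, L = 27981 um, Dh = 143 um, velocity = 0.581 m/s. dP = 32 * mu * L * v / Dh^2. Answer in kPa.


Step 1: Convert to SI: L = 27981e-6 m, Dh = 143e-6 m
Step 2: dP = 32 * 0.001 * 27981e-6 * 0.581 / (143e-6)^2
Step 3: dP = 25440.01 Pa
Step 4: Convert to kPa: dP = 25.44 kPa


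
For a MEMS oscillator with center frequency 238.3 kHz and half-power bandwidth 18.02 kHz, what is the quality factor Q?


Step 1: Q = f0 / bandwidth
Step 2: Q = 238.3 / 18.02
Q = 13.2


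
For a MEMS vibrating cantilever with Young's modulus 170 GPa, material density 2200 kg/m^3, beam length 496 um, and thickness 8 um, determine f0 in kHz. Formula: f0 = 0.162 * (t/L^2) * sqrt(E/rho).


Step 1: Convert units to SI.
t_SI = 8e-6 m, L_SI = 496e-6 m
Step 2: Calculate sqrt(E/rho).
sqrt(170e9 / 2200) = 8790.49 m/s
Step 3: Compute f0.
f0 = 0.162 * 8e-6 / (496e-6)^2 * 8790.49 = 46307.9 Hz = 46.31 kHz


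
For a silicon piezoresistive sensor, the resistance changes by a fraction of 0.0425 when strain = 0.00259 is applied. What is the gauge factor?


Step 1: Identify values.
dR/R = 0.0425, strain = 0.00259
Step 2: GF = (dR/R) / strain = 0.0425 / 0.00259
GF = 16.4


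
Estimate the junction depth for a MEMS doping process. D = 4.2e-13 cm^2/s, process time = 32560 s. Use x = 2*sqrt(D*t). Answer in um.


Step 1: Compute D*t = 4.2e-13 * 32560 = 1.36752e-08 cm^2
Step 2: sqrt(D*t) = 1.16941e-04 cm
Step 3: x = 2 * 1.16941e-04 cm = 2.33882e-04 cm
Step 4: Convert to um (1 cm = 1e4 um): x = 2.339 um


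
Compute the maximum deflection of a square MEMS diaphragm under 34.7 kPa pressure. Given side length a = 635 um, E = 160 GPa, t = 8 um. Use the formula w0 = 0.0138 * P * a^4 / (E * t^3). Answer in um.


Step 1: Convert pressure to compatible units (E is in GPa, so P in GPa).
P = 34.7 kPa = 34.7e-6 GPa
Step 2: Compute numerator: 0.0138 * P * a^4.
a^4 = 635^4 = 162590400625
numerator = 0.0138 * 34.7e-6 * 162590400625 = 7.7858e+04
Step 3: Compute denominator: E * t^3 = 160 * 8^3 = 81920
Step 4: w0 = numerator / denominator = 7.7858e+04 / 81920 = 0.9504 um


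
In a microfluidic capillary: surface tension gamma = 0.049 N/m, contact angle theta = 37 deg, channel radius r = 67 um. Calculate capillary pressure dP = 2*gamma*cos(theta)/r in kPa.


Step 1: cos(37 deg) = 0.7986
Step 2: Convert r to m: r = 67e-6 m
Step 3: dP = 2 * 0.049 * 0.7986 / 67e-6 = 1168.1 Pa
Step 4: Convert Pa to kPa (divide by 1000).
dP = 1.17 kPa


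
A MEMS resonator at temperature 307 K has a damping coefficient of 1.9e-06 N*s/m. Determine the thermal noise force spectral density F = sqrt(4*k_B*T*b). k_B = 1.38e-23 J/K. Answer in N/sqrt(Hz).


Step 1: Compute 4 * k_B * T * b
= 4 * 1.38e-23 * 307 * 1.9e-06
= 3.2198e-26 N^2/Hz
Step 2: F_noise = sqrt(3.2198e-26)
F_noise = 1.79e-13 N/sqrt(Hz)


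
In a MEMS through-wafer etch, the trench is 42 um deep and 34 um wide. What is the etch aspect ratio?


Step 1: AR = depth / width
Step 2: AR = 42 / 34
AR = 1.2


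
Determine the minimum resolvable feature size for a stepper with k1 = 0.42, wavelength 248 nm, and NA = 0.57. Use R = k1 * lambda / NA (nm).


Step 1: Identify values: k1 = 0.42, lambda = 248 nm, NA = 0.57
Step 2: R = k1 * lambda / NA
R = 0.42 * 248 / 0.57
R = 182.7 nm


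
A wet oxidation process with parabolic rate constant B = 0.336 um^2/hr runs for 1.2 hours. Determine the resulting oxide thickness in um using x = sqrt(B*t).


Step 1: Compute B*t = 0.336 * 1.2 = 0.4032
Step 2: x = sqrt(0.4032)
x = 0.635 um


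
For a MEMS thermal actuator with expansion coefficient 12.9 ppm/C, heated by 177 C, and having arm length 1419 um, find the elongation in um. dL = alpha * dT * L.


Step 1: Convert CTE: alpha = 12.9 ppm/C = 12.9e-6 /C
Step 2: dL = 12.9e-6 * 177 * 1419
dL = 3.24 um


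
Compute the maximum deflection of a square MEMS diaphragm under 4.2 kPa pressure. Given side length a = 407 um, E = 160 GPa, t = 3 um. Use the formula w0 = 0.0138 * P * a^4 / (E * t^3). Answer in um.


Step 1: Convert pressure to compatible units (E is in GPa, so P in GPa).
P = 4.2 kPa = 4.2e-6 GPa
Step 2: Compute numerator: 0.0138 * P * a^4.
a^4 = 407^4 = 27439591201
numerator = 0.0138 * 4.2e-6 * 27439591201 = 1.5904e+03
Step 3: Compute denominator: E * t^3 = 160 * 3^3 = 4320
Step 4: w0 = numerator / denominator = 1.5904e+03 / 4320 = 0.3681 um


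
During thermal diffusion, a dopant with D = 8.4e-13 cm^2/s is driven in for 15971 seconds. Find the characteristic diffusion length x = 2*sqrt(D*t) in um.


Step 1: Compute D*t = 8.4e-13 * 15971 = 1.341564e-08 cm^2
Step 2: sqrt(D*t) = 1.15826e-04 cm
Step 3: x = 2 * 1.15826e-04 cm = 2.31652e-04 cm
Step 4: Convert to um (1 cm = 1e4 um): x = 2.317 um


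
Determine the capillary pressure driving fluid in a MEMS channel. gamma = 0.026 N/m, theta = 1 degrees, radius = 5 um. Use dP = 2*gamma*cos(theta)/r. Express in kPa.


Step 1: cos(1 deg) = 0.9998
Step 2: Convert r to m: r = 5e-6 m
Step 3: dP = 2 * 0.026 * 0.9998 / 5e-6 = 10397.9 Pa
Step 4: Convert Pa to kPa (divide by 1000).
dP = 10.4 kPa


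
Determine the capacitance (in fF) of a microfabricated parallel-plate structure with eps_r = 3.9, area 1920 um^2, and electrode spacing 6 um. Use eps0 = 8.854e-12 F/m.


Step 1: Convert area to m^2: A = 1920e-12 m^2
Step 2: Convert gap to m: d = 6e-6 m
Step 3: C = eps0 * eps_r * A / d
C = 8.854e-12 * 3.9 * 1920e-12 / 6e-6
Step 4: Convert to fF (multiply by 1e15).
C = 11.05 fF


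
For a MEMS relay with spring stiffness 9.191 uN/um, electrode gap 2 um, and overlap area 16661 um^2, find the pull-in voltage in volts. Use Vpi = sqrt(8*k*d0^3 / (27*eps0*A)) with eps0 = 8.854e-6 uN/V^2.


Step 1: Compute numerator: 8 * k * d0^3 = 8 * 9.191 * 2^3 = 588.224
Step 2: Compute denominator: 27 * eps0 * A = 27 * 8.854e-6 * 16661 = 3.982945
Step 3: Vpi = sqrt(588.224 / 3.982945)
Vpi = 12.15 V


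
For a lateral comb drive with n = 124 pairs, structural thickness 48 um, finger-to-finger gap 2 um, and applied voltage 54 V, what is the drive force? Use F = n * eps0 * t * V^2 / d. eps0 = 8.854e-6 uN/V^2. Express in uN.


Step 1: Parameters: n=124, eps0=8.854e-6 uN/V^2, t=48 um, V=54 V, d=2 um
Step 2: V^2 = 2916
Step 3: F = 124 * 8.854e-6 * 48 * 2916 / 2
F = 76.835 uN


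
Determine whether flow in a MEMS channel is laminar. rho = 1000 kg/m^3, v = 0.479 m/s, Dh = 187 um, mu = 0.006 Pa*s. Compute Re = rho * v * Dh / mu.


Step 1: Convert Dh to meters: Dh = 187e-6 m
Step 2: Re = rho * v * Dh / mu
Re = 1000 * 0.479 * 187e-6 / 0.006
Re = 14.929
Since Re = 14.929 is below ~2300, the flow is laminar.


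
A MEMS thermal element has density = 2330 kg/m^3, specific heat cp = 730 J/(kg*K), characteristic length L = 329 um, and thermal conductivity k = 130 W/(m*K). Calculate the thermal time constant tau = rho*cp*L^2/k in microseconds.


Step 1: Convert L to m: L = 329e-6 m
Step 2: L^2 = (329e-6)^2 = 1.08241e-07 m^2
Step 3: tau = 2330 * 730 * 1.08241e-07 / 130 = 1.41620859e-03 s
Step 4: Convert to microseconds (multiply by 1e6).
tau = 1416.209 us


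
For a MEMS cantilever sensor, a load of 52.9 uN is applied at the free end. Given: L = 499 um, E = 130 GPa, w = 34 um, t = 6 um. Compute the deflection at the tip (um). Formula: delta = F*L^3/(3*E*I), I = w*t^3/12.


Step 1: Calculate the second moment of area.
I = w * t^3 / 12 = 34 * 6^3 / 12 = 612.0 um^4
Step 2: Convert E to consistent units (1 GPa = 1000 uN/um^2).
E = 130 GPa = 130000 uN/um^2
Step 3: Calculate tip deflection.
delta = F * L^3 / (3 * E * I)
delta = 52.9 * 499^3 / (3 * 130000 * 612.0)
delta = 27.5386 um


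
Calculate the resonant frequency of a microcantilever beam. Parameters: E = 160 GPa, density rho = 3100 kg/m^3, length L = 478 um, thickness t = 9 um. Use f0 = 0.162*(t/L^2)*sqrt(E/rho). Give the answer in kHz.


Step 1: Convert units to SI.
t_SI = 9e-6 m, L_SI = 478e-6 m
Step 2: Calculate sqrt(E/rho).
sqrt(160e9 / 3100) = 7184.21 m/s
Step 3: Compute f0.
f0 = 0.162 * 9e-6 / (478e-6)^2 * 7184.21 = 45843.8 Hz = 45.84 kHz


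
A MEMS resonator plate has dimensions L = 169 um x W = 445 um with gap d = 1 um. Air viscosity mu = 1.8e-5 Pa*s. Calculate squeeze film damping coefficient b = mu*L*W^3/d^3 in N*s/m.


Step 1: Convert to SI.
L = 169e-6 m, W = 445e-6 m, d = 1e-6 m
Step 2: W^3 = (445e-6)^3 = 8.81e-11 m^3
Step 3: d^3 = (1e-6)^3 = 1.00e-18 m^3
Step 4: b = 1.8e-5 * 169e-6 * 8.81e-11 / 1.00e-18
b = 2.68e-01 N*s/m


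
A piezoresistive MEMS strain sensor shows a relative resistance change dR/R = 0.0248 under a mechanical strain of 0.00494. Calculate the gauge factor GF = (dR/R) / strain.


Step 1: Identify values.
dR/R = 0.0248, strain = 0.00494
Step 2: GF = (dR/R) / strain = 0.0248 / 0.00494
GF = 5.0


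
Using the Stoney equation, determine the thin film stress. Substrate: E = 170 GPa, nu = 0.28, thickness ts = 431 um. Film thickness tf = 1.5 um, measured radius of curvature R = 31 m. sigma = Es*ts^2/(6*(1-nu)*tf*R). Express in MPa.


Step 1: Compute numerator: Es * ts^2 = 170 * 431^2 = 31579370 (GPa*um^2)
Step 2: Compute denominator (R in um): 6*(1-nu)*tf*R = 6*0.72*1.5*31e6 = 200880000.0 (um^2)
Step 3: sigma (GPa) = 31579370 / 200880000.0 = 1.57205e-01 GPa
Step 4: Convert to MPa (x1000): sigma = 157.2 MPa


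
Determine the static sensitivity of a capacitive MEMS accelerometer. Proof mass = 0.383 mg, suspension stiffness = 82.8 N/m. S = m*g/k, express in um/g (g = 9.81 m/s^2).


Step 1: Convert mass: m = 0.383 mg = 3.83e-07 kg
Step 2: S = m * g / k = 3.83e-07 * 9.81 / 82.8
Step 3: S = 4.54e-08 m/g
Step 4: Convert to um/g: S = 0.045 um/g


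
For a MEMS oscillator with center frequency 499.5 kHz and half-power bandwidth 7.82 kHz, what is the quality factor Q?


Step 1: Q = f0 / bandwidth
Step 2: Q = 499.5 / 7.82
Q = 63.9


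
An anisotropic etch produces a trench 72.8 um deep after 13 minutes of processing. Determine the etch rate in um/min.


Step 1: Etch rate = depth / time
Step 2: rate = 72.8 / 13
rate = 5.6 um/min


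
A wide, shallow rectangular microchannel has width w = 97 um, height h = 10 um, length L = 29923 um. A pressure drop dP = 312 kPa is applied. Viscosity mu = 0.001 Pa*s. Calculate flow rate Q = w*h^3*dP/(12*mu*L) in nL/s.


Step 1: Convert all dimensions to SI (meters).
w = 97e-6 m, h = 10e-6 m, L = 29923e-6 m, dP = 312e3 Pa
Step 2: Q = w * h^3 * dP / (12 * mu * L)
Q = 97e-6 * (10e-6)^3 * 312e3 / (12 * 0.001 * 29923e-6) = 8.428299e-11 m^3/s
Step 3: Convert Q from m^3/s to nL/s (1 m^3 = 1e12 nL, so multiply by 1e12).
Q = 84.283 nL/s


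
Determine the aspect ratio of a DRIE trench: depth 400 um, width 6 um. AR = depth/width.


Step 1: AR = depth / width
Step 2: AR = 400 / 6
AR = 66.7


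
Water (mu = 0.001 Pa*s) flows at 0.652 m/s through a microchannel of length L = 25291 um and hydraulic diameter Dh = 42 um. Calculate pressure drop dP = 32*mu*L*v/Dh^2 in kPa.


Step 1: Convert to SI: L = 25291e-6 m, Dh = 42e-6 m
Step 2: dP = 32 * 0.001 * 25291e-6 * 0.652 / (42e-6)^2
Step 3: dP = 299133.46 Pa
Step 4: Convert to kPa: dP = 299.13 kPa


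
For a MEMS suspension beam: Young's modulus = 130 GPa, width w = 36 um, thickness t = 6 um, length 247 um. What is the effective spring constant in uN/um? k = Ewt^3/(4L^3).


Step 1: Convert E to consistent units (1 GPa = 1000 uN/um^2).
E = 130 GPa = 130000 uN/um^2
Step 2: Compute t^3 = 6^3 = 216
Step 3: Compute L^3 = 247^3 = 15069223
Step 4: k = 130000 * 36 * 216 / (4 * 15069223)
k = 16.7706 uN/um


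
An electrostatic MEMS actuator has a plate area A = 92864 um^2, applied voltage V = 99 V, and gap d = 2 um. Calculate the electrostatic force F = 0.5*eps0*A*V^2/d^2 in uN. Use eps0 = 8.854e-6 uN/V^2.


Step 1: Identify parameters.
eps0 = 8.854e-6 uN/V^2, A = 92864 um^2, V = 99 V, d = 2 um
Step 2: Compute V^2 = 99^2 = 9801
Step 3: Compute d^2 = 2^2 = 4
Step 4: F = 0.5 * 8.854e-6 * 92864 * 9801 / 4
F = 1007.32 uN


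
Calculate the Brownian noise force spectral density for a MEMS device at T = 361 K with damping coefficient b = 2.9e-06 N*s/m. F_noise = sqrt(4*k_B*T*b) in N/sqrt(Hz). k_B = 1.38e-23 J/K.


Step 1: Compute 4 * k_B * T * b
= 4 * 1.38e-23 * 361 * 2.9e-06
= 5.7789e-26 N^2/Hz
Step 2: F_noise = sqrt(5.7789e-26)
F_noise = 2.40e-13 N/sqrt(Hz)


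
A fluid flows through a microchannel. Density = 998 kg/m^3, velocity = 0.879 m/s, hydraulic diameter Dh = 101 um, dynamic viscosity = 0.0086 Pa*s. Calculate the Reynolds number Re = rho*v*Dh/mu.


Step 1: Convert Dh to meters: Dh = 101e-6 m
Step 2: Re = rho * v * Dh / mu
Re = 998 * 0.879 * 101e-6 / 0.0086
Re = 10.302


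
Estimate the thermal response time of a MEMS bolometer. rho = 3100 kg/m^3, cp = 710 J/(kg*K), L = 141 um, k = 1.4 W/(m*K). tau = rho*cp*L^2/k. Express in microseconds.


Step 1: Convert L to m: L = 141e-6 m
Step 2: L^2 = (141e-6)^2 = 1.9881e-08 m^2
Step 3: tau = 3100 * 710 * 1.9881e-08 / 1.4 = 3.125577214e-02 s
Step 4: Convert to microseconds (multiply by 1e6).
tau = 31255.772 us


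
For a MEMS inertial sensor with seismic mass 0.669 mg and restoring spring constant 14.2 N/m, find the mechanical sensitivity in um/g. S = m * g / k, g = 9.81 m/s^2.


Step 1: Convert mass: m = 0.669 mg = 6.69e-07 kg
Step 2: S = m * g / k = 6.69e-07 * 9.81 / 14.2
Step 3: S = 4.62e-07 m/g
Step 4: Convert to um/g: S = 0.462 um/g


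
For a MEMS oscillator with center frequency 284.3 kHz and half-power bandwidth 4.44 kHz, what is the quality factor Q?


Step 1: Q = f0 / bandwidth
Step 2: Q = 284.3 / 4.44
Q = 64.0


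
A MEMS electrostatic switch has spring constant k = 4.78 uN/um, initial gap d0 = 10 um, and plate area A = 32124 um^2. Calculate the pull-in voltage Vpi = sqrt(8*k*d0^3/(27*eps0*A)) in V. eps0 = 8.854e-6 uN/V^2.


Step 1: Compute numerator: 8 * k * d0^3 = 8 * 4.78 * 10^3 = 38240.0
Step 2: Compute denominator: 27 * eps0 * A = 27 * 8.854e-6 * 32124 = 7.679499
Step 3: Vpi = sqrt(38240.0 / 7.679499)
Vpi = 70.57 V


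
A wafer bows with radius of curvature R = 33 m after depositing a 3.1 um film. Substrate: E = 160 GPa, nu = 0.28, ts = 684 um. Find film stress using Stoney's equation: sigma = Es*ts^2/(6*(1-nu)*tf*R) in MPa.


Step 1: Compute numerator: Es * ts^2 = 160 * 684^2 = 74856960 (GPa*um^2)
Step 2: Compute denominator (R in um): 6*(1-nu)*tf*R = 6*0.72*3.1*33e6 = 441936000.0 (um^2)
Step 3: sigma (GPa) = 74856960 / 441936000.0 = 1.69384e-01 GPa
Step 4: Convert to MPa (x1000): sigma = 169.4 MPa


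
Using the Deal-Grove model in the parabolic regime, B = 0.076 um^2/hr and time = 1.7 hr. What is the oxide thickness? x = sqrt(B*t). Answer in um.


Step 1: Compute B*t = 0.076 * 1.7 = 0.1292
Step 2: x = sqrt(0.1292)
x = 0.359 um


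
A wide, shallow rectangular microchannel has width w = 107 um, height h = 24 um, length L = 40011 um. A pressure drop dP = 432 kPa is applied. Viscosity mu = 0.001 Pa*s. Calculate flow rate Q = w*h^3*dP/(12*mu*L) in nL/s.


Step 1: Convert all dimensions to SI (meters).
w = 107e-6 m, h = 24e-6 m, L = 40011e-6 m, dP = 432e3 Pa
Step 2: Q = w * h^3 * dP / (12 * mu * L)
Q = 107e-6 * (24e-6)^3 * 432e3 / (12 * 0.001 * 40011e-6) = 1.33088521e-09 m^3/s
Step 3: Convert Q from m^3/s to nL/s (1 m^3 = 1e12 nL, so multiply by 1e12).
Q = 1330.885 nL/s


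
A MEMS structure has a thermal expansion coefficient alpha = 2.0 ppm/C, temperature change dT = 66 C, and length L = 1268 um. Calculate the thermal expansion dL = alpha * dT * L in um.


Step 1: Convert CTE: alpha = 2.0 ppm/C = 2.0e-6 /C
Step 2: dL = 2.0e-6 * 66 * 1268
dL = 0.1674 um


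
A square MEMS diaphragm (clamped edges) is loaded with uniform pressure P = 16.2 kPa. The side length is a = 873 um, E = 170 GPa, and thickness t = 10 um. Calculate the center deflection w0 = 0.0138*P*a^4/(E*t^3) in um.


Step 1: Convert pressure to compatible units (E is in GPa, so P in GPa).
P = 16.2 kPa = 16.2e-6 GPa
Step 2: Compute numerator: 0.0138 * P * a^4.
a^4 = 873^4 = 580840612641
numerator = 0.0138 * 16.2e-6 * 580840612641 = 1.29853e+05
Step 3: Compute denominator: E * t^3 = 170 * 10^3 = 170000
Step 4: w0 = numerator / denominator = 1.29853e+05 / 170000 = 0.7638 um


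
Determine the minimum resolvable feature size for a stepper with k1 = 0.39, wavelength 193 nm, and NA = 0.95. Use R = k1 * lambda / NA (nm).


Step 1: Identify values: k1 = 0.39, lambda = 193 nm, NA = 0.95
Step 2: R = k1 * lambda / NA
R = 0.39 * 193 / 0.95
R = 79.2 nm


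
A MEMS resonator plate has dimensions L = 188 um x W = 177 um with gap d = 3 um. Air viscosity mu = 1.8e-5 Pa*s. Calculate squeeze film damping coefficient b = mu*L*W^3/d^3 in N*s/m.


Step 1: Convert to SI.
L = 188e-6 m, W = 177e-6 m, d = 3e-6 m
Step 2: W^3 = (177e-6)^3 = 5.55e-12 m^3
Step 3: d^3 = (3e-6)^3 = 2.70e-17 m^3
Step 4: b = 1.8e-5 * 188e-6 * 5.55e-12 / 2.70e-17
b = 6.95e-04 N*s/m


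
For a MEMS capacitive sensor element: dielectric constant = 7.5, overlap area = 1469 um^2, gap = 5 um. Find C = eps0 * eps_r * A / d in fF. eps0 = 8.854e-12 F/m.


Step 1: Convert area to m^2: A = 1469e-12 m^2
Step 2: Convert gap to m: d = 5e-6 m
Step 3: C = eps0 * eps_r * A / d
C = 8.854e-12 * 7.5 * 1469e-12 / 5e-6
Step 4: Convert to fF (multiply by 1e15).
C = 19.51 fF


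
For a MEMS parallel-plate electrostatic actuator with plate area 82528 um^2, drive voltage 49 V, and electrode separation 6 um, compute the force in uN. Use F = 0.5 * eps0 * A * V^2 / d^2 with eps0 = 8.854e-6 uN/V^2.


Step 1: Identify parameters.
eps0 = 8.854e-6 uN/V^2, A = 82528 um^2, V = 49 V, d = 6 um
Step 2: Compute V^2 = 49^2 = 2401
Step 3: Compute d^2 = 6^2 = 36
Step 4: F = 0.5 * 8.854e-6 * 82528 * 2401 / 36
F = 24.367 uN


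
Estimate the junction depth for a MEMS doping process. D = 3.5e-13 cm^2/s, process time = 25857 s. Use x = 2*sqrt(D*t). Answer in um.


Step 1: Compute D*t = 3.5e-13 * 25857 = 9.04995e-09 cm^2
Step 2: sqrt(D*t) = 9.51312e-05 cm
Step 3: x = 2 * 9.51312e-05 cm = 1.902624e-04 cm
Step 4: Convert to um (1 cm = 1e4 um): x = 1.903 um


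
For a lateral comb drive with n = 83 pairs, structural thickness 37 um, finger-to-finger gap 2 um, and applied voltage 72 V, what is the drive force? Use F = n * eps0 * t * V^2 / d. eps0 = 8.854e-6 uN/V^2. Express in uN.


Step 1: Parameters: n=83, eps0=8.854e-6 uN/V^2, t=37 um, V=72 V, d=2 um
Step 2: V^2 = 5184
Step 3: F = 83 * 8.854e-6 * 37 * 5184 / 2
F = 70.478 uN


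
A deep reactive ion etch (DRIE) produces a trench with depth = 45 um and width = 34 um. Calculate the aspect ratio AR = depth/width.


Step 1: AR = depth / width
Step 2: AR = 45 / 34
AR = 1.3


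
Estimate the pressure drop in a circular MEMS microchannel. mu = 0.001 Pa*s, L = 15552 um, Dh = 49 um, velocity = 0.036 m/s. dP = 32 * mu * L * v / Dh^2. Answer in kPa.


Step 1: Convert to SI: L = 15552e-6 m, Dh = 49e-6 m
Step 2: dP = 32 * 0.001 * 15552e-6 * 0.036 / (49e-6)^2
Step 3: dP = 7461.85 Pa
Step 4: Convert to kPa: dP = 7.46 kPa
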